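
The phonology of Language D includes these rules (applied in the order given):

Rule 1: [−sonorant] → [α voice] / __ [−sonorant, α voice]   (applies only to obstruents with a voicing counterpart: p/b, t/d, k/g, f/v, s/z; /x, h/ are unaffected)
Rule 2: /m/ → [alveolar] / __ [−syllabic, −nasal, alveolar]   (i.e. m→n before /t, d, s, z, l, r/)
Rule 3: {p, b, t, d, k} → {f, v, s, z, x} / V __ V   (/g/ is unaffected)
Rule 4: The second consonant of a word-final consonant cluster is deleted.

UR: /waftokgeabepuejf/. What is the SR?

waftoggeavefuej

Rule 1 (regressive voicing assimilation): /k/ precedes the voiced obstruent /g/, so it voices to [g] by assimilation. /waftokgeabepuejf/ → waftoggeabepuejf.
Rule 2 (nasal place assimilation): no segment meets the environment; /waftoggeabepuejf/ is unchanged.
Rule 3 (intervocalic spirantization): /b/ is a stop between vowels /a/ and /e/, so it spirantizes to the fricative [v]. /p/ is a stop between vowels /e/ and /u/, so it spirantizes to the fricative [f]. /waftoggeabepuejf/ → waftoggeavefuejf.
Rule 4 (final cluster simplification): /f/ is the second consonant of a word-final cluster /jf/, so it deletes. /waftoggeavefuejf/ → waftoggeavefuej.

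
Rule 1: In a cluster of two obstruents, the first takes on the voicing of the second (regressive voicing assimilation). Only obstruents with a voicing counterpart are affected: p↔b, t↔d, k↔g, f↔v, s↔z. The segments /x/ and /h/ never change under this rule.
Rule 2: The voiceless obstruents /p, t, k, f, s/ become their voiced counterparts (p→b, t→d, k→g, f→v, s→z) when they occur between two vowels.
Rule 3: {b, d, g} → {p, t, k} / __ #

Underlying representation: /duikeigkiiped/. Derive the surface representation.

duigeikkiibet

Rule 1 (regressive voicing assimilation): /g/ precedes the voiceless obstruent /k/, so it devoices to [k] by assimilation. /duikeigkiiped/ → duikeikkiiped.
Rule 2 (intervocalic voicing): /k/ is a voiceless obstruent between vowels /i/ and /e/, so it voices to [g]. /p/ is a voiceless obstruent between vowels /i/ and /e/, so it voices to [b]. /duikeikkiiped/ → duigeikkiibed.
Rule 3 (final devoicing): /d/ is a voiced stop in word-final position, so it devoices to [t]. /duigeikkiibed/ → duigeikkiibet.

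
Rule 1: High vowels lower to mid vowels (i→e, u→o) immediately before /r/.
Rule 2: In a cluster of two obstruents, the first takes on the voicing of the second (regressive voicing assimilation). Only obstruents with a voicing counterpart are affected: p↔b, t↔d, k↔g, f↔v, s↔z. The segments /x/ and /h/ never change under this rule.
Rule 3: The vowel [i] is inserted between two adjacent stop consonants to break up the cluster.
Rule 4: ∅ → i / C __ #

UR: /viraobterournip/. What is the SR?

veraopiteroornipi

Rule 1 (pre-rhotic lowering): /i/ is a high vowel immediately before /r/, so it lowers to [e]. /u/ is a high vowel immediately before /r/, so it lowers to [o]. /viraobterournip/ → veraobteroornip.
Rule 2 (regressive voicing assimilation): /b/ precedes the voiceless obstruent /t/, so it devoices to [p] by assimilation. /veraobteroornip/ → veraopteroornip.
Rule 3 (stop-cluster i-epenthesis): /p/ and /t/ form a stop–stop cluster, so [i] is inserted between them. /veraopteroornip/ → veraopiteroornip.
Rule 4 (final i-epenthesis): the form ends in the consonant /p/, so [i] is inserted word-finally. /veraopiteroornip/ → veraopiteroornipi.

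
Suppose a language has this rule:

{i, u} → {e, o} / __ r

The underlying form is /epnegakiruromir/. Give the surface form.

/i/ is a high vowel immediately before /r/, so it lowers to [e].
/u/ is a high vowel immediately before /r/, so it lowers to [o].
/i/ is a high vowel immediately before /r/, so it lowers to [e].
Surface form: [epnegakeroromer].

epnegakeroromer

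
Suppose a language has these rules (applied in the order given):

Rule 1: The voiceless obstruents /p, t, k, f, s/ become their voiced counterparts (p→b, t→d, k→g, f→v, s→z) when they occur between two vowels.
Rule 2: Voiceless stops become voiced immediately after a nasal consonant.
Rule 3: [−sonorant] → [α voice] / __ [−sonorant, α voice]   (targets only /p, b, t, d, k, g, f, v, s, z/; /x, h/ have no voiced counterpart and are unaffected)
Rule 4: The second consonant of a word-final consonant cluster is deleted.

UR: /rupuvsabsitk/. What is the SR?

Rule 1 (intervocalic voicing): /p/ is a voiceless obstruent between vowels /u/ and /u/, so it voices to [b]. /rupuvsabsitk/ → rubuvsabsitk.
Rule 2 (post-nasal voicing): no segment meets the environment; /rubuvsabsitk/ is unchanged.
Rule 3 (regressive voicing assimilation): /v/ precedes the voiceless obstruent /s/, so it devoices to [f] by assimilation. /b/ precedes the voiceless obstruent /s/, so it devoices to [p] by assimilation. /rubuvsabsitk/ → rubufsapsitk.
Rule 4 (final cluster simplification): /k/ is the second consonant of a word-final cluster /tk/, so it deletes. /rubufsapsitk/ → rubufsapsit.

rubufsapsit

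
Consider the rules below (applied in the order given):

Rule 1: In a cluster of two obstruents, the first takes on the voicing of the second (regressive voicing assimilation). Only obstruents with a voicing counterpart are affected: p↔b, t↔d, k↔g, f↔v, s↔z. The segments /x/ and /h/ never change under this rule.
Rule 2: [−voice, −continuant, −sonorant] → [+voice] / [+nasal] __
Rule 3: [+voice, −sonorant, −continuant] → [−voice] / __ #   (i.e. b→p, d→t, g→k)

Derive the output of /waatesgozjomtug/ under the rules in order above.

Rule 1 (regressive voicing assimilation): /s/ precedes the voiced obstruent /g/, so it voices to [z] by assimilation. /waatesgozjomtug/ → waatezgozjomtug.
Rule 2 (post-nasal voicing): /t/ is a voiceless stop immediately after the nasal /m/, so it voices to [d]. /waatezgozjomtug/ → waatezgozjomdug.
Rule 3 (final devoicing): /g/ is a voiced stop in word-final position, so it devoices to [k]. /waatezgozjomdug/ → waatezgozjomduk.

waatezgozjomduk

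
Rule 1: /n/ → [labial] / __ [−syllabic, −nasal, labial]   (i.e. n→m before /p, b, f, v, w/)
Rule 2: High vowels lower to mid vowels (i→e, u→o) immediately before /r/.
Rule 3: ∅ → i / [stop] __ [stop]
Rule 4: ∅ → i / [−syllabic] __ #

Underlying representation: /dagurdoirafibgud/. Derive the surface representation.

Rule 1 (nasal place assimilation): no segment meets the environment; /dagurdoirafibgud/ is unchanged.
Rule 2 (pre-rhotic lowering): /u/ is a high vowel immediately before /r/, so it lowers to [o]. /i/ is a high vowel immediately before /r/, so it lowers to [e]. /dagurdoirafibgud/ → dagordoerafibgud.
Rule 3 (stop-cluster i-epenthesis): /b/ and /g/ form a stop–stop cluster, so [i] is inserted between them. /dagordoerafibgud/ → dagordoerafibigud.
Rule 4 (final i-epenthesis): the form ends in the consonant /d/, so [i] is inserted word-finally. /dagordoerafibigud/ → dagordoerafibigudi.

dagordoerafibigudi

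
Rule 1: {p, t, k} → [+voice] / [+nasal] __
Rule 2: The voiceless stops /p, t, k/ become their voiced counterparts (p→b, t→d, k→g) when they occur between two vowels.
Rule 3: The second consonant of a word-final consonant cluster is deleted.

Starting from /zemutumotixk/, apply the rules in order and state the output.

Rule 1 (post-nasal voicing): no segment meets the environment; /zemutumotixk/ is unchanged.
Rule 2 (intervocalic voicing): /t/ is a voiceless stop between vowels /u/ and /u/, so it voices to [d]. /t/ is a voiceless stop between vowels /o/ and /i/, so it voices to [d]. /zemutumotixk/ → zemudumodixk.
Rule 3 (final cluster simplification): /k/ is the second consonant of a word-final cluster /xk/, so it deletes. /zemudumodixk/ → zemudumodix.

zemudumodix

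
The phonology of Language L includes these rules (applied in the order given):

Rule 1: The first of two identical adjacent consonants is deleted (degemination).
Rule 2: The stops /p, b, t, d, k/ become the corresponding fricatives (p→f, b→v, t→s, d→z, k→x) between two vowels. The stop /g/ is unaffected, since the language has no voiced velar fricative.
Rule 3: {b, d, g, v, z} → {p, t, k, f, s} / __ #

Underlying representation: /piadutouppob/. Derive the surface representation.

piazusoufop

Rule 1 (degemination): /pp/ is a geminate; the first /p/ deletes. /piadutouppob/ → piadutoupob.
Rule 2 (intervocalic spirantization): /d/ is a stop between vowels /a/ and /u/, so it spirantizes to the fricative [z]. /t/ is a stop between vowels /u/ and /o/, so it spirantizes to the fricative [s]. /p/ is a stop between vowels /u/ and /o/, so it spirantizes to the fricative [f]. /piadutoupob/ → piazusoufob.
Rule 3 (final devoicing): /b/ is a voiced obstruent in word-final position, so it devoices to [p]. /piazusoufob/ → piazusoufop.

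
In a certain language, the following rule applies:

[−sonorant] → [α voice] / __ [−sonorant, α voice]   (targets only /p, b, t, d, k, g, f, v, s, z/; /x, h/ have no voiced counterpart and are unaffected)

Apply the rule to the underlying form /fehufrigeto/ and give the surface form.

fehufrigeto

No segment of /fehufrigeto/ meets the structural description of the rule, so the form surfaces unchanged.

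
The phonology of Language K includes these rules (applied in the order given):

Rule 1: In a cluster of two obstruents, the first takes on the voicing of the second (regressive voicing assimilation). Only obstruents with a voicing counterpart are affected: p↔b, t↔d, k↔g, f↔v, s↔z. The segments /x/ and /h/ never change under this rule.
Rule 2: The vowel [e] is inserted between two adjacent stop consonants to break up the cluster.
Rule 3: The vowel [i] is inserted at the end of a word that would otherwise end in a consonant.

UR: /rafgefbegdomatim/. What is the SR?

ravgevbegedomatimi

Rule 1 (regressive voicing assimilation): /f/ precedes the voiced obstruent /g/, so it voices to [v] by assimilation. /f/ precedes the voiced obstruent /b/, so it voices to [v] by assimilation. /rafgefbegdomatim/ → ravgevbegdomatim.
Rule 2 (stop-cluster e-epenthesis): /g/ and /d/ form a stop–stop cluster, so [e] is inserted between them. /ravgevbegdomatim/ → ravgevbegedomatim.
Rule 3 (final i-epenthesis): the form ends in the consonant /m/, so [i] is inserted word-finally. /ravgevbegedomatim/ → ravgevbegedomatimi.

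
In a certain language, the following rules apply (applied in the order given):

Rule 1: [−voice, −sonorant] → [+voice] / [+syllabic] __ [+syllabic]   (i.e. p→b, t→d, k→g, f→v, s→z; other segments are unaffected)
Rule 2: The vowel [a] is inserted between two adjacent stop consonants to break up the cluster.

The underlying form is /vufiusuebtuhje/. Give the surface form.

vuviuzuebatuhje

Rule 1 (intervocalic voicing): /f/ is a voiceless obstruent between vowels /u/ and /i/, so it voices to [v]. /s/ is a voiceless obstruent between vowels /u/ and /u/, so it voices to [z]. /vufiusuebtuhje/ → vuviuzuebtuhje.
Rule 2 (stop-cluster a-epenthesis): /b/ and /t/ form a stop–stop cluster, so [a] is inserted between them. /vuviuzuebtuhje/ → vuviuzuebatuhje.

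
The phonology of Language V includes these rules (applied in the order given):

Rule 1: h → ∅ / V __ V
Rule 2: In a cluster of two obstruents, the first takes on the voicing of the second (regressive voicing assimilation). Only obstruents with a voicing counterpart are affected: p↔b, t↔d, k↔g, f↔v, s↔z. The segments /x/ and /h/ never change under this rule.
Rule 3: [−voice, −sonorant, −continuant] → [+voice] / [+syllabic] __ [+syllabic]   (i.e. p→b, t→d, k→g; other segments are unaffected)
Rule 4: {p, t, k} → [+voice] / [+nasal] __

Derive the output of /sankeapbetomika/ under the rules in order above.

Rule 1 (intervocalic h-deletion): no segment meets the environment; /sankeapbetomika/ is unchanged.
Rule 2 (regressive voicing assimilation): /p/ precedes the voiced obstruent /b/, so it voices to [b] by assimilation. /sankeapbetomika/ → sankeabbetomika.
Rule 3 (intervocalic voicing): /t/ is a voiceless stop between vowels /e/ and /o/, so it voices to [d]. /k/ is a voiceless stop between vowels /i/ and /a/, so it voices to [g]. /sankeabbetomika/ → sankeabbedomiga.
Rule 4 (post-nasal voicing): /k/ is a voiceless stop immediately after the nasal /n/, so it voices to [g]. /sankeabbedomiga/ → sangeabbedomiga.

sangeabbedomiga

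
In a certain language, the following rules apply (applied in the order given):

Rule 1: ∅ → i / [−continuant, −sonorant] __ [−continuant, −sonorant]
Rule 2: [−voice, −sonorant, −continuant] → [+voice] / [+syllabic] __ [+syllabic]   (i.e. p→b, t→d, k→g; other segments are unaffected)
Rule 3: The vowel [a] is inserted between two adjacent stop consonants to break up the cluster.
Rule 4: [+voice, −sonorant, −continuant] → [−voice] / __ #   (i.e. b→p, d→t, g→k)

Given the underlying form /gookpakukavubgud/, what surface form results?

Rule 1 (stop-cluster i-epenthesis): /k/ and /p/ form a stop–stop cluster, so [i] is inserted between them. /b/ and /g/ form a stop–stop cluster, so [i] is inserted between them. /gookpakukavubgud/ → gookipakukavubigud.
Rule 2 (intervocalic voicing): /k/ is a voiceless stop between vowels /o/ and /i/, so it voices to [g]. /p/ is a voiceless stop between vowels /i/ and /a/, so it voices to [b]. /k/ is a voiceless stop between vowels /a/ and /u/, so it voices to [g]. /k/ is a voiceless stop between vowels /u/ and /a/, so it voices to [g]. /gookipakukavubigud/ → googibagugavubigud.
Rule 3 (stop-cluster a-epenthesis): no segment meets the environment; /googibagugavubigud/ is unchanged.
Rule 4 (final devoicing): /d/ is a voiced stop in word-final position, so it devoices to [t]. /googibagugavubigud/ → googibagugavubigut.

googibagugavubigut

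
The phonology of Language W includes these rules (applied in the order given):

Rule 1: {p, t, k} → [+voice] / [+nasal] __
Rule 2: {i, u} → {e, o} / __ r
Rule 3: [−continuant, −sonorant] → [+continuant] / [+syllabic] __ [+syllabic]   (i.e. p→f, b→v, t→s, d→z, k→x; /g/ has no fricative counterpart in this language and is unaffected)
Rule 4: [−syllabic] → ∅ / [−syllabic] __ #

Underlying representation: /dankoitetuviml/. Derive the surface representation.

dangoisesuvim

Rule 1 (post-nasal voicing): /k/ is a voiceless stop immediately after the nasal /n/, so it voices to [g]. /dankoitetuviml/ → dangoitetuviml.
Rule 2 (pre-rhotic lowering): no segment meets the environment; /dangoitetuviml/ is unchanged.
Rule 3 (intervocalic spirantization): /t/ is a stop between vowels /i/ and /e/, so it spirantizes to the fricative [s]. /t/ is a stop between vowels /e/ and /u/, so it spirantizes to the fricative [s]. /dangoitetuviml/ → dangoisesuviml.
Rule 4 (final cluster simplification): /l/ is the second consonant of a word-final cluster /ml/, so it deletes. /dangoisesuviml/ → dangoisesuvim.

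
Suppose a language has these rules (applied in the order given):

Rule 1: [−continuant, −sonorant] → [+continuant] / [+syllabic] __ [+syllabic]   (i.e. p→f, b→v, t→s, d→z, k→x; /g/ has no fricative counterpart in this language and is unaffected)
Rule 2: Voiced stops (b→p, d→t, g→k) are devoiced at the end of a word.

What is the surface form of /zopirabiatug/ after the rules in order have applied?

Rule 1 (intervocalic spirantization): /p/ is a stop between vowels /o/ and /i/, so it spirantizes to the fricative [f]. /b/ is a stop between vowels /a/ and /i/, so it spirantizes to the fricative [v]. /t/ is a stop between vowels /a/ and /u/, so it spirantizes to the fricative [s]. /zopirabiatug/ → zofiraviasug.
Rule 2 (final devoicing): /g/ is a voiced stop in word-final position, so it devoices to [k]. /zofiraviasug/ → zofiraviasuk.

zofiraviasuk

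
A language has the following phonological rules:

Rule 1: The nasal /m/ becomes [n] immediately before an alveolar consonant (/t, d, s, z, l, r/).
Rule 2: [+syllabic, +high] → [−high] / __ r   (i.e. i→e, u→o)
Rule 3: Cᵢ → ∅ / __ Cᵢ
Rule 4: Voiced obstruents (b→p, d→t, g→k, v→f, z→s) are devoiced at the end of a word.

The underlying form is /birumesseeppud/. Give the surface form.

berumeseeput

Rule 1 (nasal place assimilation): no segment meets the environment; /birumesseeppud/ is unchanged.
Rule 2 (pre-rhotic lowering): /i/ is a high vowel immediately before /r/, so it lowers to [e]. /birumesseeppud/ → berumesseeppud.
Rule 3 (degemination): /ss/ is a geminate; the first /s/ deletes. /pp/ is a geminate; the first /p/ deletes. /berumesseeppud/ → berumeseepud.
Rule 4 (final devoicing): /d/ is a voiced obstruent in word-final position, so it devoices to [t]. /berumeseepud/ → berumeseeput.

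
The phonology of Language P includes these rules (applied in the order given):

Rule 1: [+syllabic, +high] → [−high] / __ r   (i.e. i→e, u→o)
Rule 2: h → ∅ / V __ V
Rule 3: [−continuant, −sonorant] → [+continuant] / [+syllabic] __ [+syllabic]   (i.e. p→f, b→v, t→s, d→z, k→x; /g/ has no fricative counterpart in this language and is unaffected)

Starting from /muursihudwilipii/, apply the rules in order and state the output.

muorsiudwilifii

Rule 1 (pre-rhotic lowering): /u/ is a high vowel immediately before /r/, so it lowers to [o]. /muursihudwilipii/ → muorsihudwilipii.
Rule 2 (intervocalic h-deletion): /h/ occurs between vowels /i/ and /u/, so it deletes. /muorsihudwilipii/ → muorsiudwilipii.
Rule 3 (intervocalic spirantization): /p/ is a stop between vowels /i/ and /i/, so it spirantizes to the fricative [f]. /muorsiudwilipii/ → muorsiudwilifii.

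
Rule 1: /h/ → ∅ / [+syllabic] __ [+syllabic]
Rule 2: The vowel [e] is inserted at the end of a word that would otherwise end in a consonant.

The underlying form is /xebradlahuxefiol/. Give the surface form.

Rule 1 (intervocalic h-deletion): /h/ occurs between vowels /a/ and /u/, so it deletes. /xebradlahuxefiol/ → xebradlauxefiol.
Rule 2 (final e-epenthesis): the form ends in the consonant /l/, so [e] is inserted word-finally. /xebradlauxefiol/ → xebradlauxefiole.

xebradlauxefiole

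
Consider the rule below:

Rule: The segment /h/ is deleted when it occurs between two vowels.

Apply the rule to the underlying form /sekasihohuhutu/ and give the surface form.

sekasiouutu

/h/ occurs between vowels /i/ and /o/, so it deletes.
/h/ occurs between vowels /o/ and /u/, so it deletes.
/h/ occurs between vowels /u/ and /u/, so it deletes.
Surface form: [sekasiouutu].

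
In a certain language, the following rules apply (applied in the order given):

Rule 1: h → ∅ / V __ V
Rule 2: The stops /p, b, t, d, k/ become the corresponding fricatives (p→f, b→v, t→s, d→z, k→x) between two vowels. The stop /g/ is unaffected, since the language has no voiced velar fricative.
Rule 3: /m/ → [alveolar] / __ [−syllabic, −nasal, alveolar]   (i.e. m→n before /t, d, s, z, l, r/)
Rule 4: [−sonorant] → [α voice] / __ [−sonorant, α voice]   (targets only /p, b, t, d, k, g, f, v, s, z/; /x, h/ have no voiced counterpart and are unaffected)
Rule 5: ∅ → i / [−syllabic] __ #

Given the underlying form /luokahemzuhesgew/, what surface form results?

luoxaenzuezgewi

Rule 1 (intervocalic h-deletion): /h/ occurs between vowels /a/ and /e/, so it deletes. /h/ occurs between vowels /u/ and /e/, so it deletes. /luokahemzuhesgew/ → luokaemzuesgew.
Rule 2 (intervocalic spirantization): /k/ is a stop between vowels /o/ and /a/, so it spirantizes to the fricative [x]. /luokaemzuesgew/ → luoxaemzuesgew.
Rule 3 (nasal place assimilation): /m/ precedes the alveolar consonant /z/, so it assimilates in place to [n]. /luoxaemzuesgew/ → luoxaenzuesgew.
Rule 4 (regressive voicing assimilation): /s/ precedes the voiced obstruent /g/, so it voices to [z] by assimilation. /luoxaenzuesgew/ → luoxaenzuezgew.
Rule 5 (final i-epenthesis): the form ends in the consonant /w/, so [i] is inserted word-finally. /luoxaenzuezgew/ → luoxaenzuezgewi.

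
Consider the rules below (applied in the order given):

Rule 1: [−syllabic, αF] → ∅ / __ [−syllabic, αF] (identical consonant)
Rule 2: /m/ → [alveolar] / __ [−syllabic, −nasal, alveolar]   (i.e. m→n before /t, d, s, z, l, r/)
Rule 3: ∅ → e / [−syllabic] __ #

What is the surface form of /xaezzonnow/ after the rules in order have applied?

Rule 1 (degemination): /zz/ is a geminate; the first /z/ deletes. /nn/ is a geminate; the first /n/ deletes. /xaezzonnow/ → xaezonow.
Rule 2 (nasal place assimilation): no segment meets the environment; /xaezonow/ is unchanged.
Rule 3 (final e-epenthesis): the form ends in the consonant /w/, so [e] is inserted word-finally. /xaezonow/ → xaezonowe.

xaezonowe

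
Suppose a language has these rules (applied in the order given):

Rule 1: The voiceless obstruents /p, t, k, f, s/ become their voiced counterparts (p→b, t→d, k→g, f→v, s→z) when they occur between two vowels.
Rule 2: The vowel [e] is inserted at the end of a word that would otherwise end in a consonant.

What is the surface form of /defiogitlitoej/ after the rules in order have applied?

deviogitlidoeje

Rule 1 (intervocalic voicing): /f/ is a voiceless obstruent between vowels /e/ and /i/, so it voices to [v]. /t/ is a voiceless obstruent between vowels /i/ and /o/, so it voices to [d]. /defiogitlitoej/ → deviogitlidoej.
Rule 2 (final e-epenthesis): the form ends in the consonant /j/, so [e] is inserted word-finally. /deviogitlidoej/ → deviogitlidoeje.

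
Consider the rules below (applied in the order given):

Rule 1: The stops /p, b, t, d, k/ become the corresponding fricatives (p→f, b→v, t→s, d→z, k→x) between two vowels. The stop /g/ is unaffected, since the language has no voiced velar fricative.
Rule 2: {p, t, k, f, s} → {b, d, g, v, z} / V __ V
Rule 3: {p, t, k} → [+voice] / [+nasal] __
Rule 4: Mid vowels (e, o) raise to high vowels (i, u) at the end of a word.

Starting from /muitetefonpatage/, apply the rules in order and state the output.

muizezevonbazagi

Rule 1 (intervocalic spirantization): /t/ is a stop between vowels /i/ and /e/, so it spirantizes to the fricative [s]. /t/ is a stop between vowels /e/ and /e/, so it spirantizes to the fricative [s]. /t/ is a stop between vowels /a/ and /a/, so it spirantizes to the fricative [s]. /muitetefonpatage/ → muisesefonpasage.
Rule 2 (intervocalic voicing): /s/ is a voiceless obstruent between vowels /i/ and /e/, so it voices to [z]. /s/ is a voiceless obstruent between vowels /e/ and /e/, so it voices to [z]. /f/ is a voiceless obstruent between vowels /e/ and /o/, so it voices to [v]. /s/ is a voiceless obstruent between vowels /a/ and /a/, so it voices to [z]. /muisesefonpasage/ → muizezevonpazage.
Rule 3 (post-nasal voicing): /p/ is a voiceless stop immediately after the nasal /n/, so it voices to [b]. /muizezevonpazage/ → muizezevonbazage.
Rule 4 (final vowel raising): /e/ is a mid vowel in word-final position, so it raises to [i]. /muizezevonbazage/ → muizezevonbazagi.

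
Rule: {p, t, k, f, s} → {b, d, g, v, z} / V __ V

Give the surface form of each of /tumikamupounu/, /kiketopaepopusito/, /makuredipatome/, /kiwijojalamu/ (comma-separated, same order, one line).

tumigamubounu, kigedobaebobuzido, maguredibadome, kiwijojalamu

/tumikamupounu/: /k/ is a voiceless obstruent between vowels /i/ and /a/, so it voices to [g]. /p/ is a voiceless obstruent between vowels /u/ and /o/, so it voices to [b]. → [tumigamubounu].
/kiketopaepopusito/: /k/ is a voiceless obstruent between vowels /i/ and /e/, so it voices to [g]. /t/ is a voiceless obstruent between vowels /e/ and /o/, so it voices to [d]. /p/ is a voiceless obstruent between vowels /o/ and /a/, so it voices to [b]. /p/ is a voiceless obstruent between vowels /e/ and /o/, so it voices to [b]. /p/ is a voiceless obstruent between vowels /o/ and /u/, so it voices to [b]. /s/ is a voiceless obstruent between vowels /u/ and /i/, so it voices to [z]. /t/ is a voiceless obstruent between vowels /i/ and /o/, so it voices to [d]. → [kigedobaebobuzido].
/makuredipatome/: /k/ is a voiceless obstruent between vowels /a/ and /u/, so it voices to [g]. /p/ is a voiceless obstruent between vowels /i/ and /a/, so it voices to [b]. /t/ is a voiceless obstruent between vowels /a/ and /o/, so it voices to [d]. → [maguredibadome].
/kiwijojalamu/: the rule's environment is not met; surfaces unchanged as [kiwijojalamu].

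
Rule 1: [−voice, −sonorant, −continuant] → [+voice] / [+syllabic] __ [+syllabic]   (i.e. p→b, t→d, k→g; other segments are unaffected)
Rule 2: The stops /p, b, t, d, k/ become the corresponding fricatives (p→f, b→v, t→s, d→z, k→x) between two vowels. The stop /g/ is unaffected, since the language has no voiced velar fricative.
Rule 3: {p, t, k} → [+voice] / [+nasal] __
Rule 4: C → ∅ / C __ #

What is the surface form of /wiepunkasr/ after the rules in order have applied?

wievungas

Rule 1 (intervocalic voicing): /p/ is a voiceless stop between vowels /e/ and /u/, so it voices to [b]. /wiepunkasr/ → wiebunkasr.
Rule 2 (intervocalic spirantization): /b/ is a stop between vowels /e/ and /u/, so it spirantizes to the fricative [v]. /wiebunkasr/ → wievunkasr.
Rule 3 (post-nasal voicing): /k/ is a voiceless stop immediately after the nasal /n/, so it voices to [g]. /wievunkasr/ → wievungasr.
Rule 4 (final cluster simplification): /r/ is the second consonant of a word-final cluster /sr/, so it deletes. /wievungasr/ → wievungas.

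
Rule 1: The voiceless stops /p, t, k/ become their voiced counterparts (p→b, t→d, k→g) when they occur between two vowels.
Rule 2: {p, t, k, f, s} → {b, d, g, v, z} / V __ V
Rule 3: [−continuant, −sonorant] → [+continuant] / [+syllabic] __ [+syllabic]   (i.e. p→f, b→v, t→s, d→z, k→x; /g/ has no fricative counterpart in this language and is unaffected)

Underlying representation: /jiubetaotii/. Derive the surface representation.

Rule 1 (intervocalic voicing): /t/ is a voiceless stop between vowels /e/ and /a/, so it voices to [d]. /t/ is a voiceless stop between vowels /o/ and /i/, so it voices to [d]. /jiubetaotii/ → jiubedaodii.
Rule 2 (intervocalic voicing): no segment meets the environment; /jiubedaodii/ is unchanged.
Rule 3 (intervocalic spirantization): /b/ is a stop between vowels /u/ and /e/, so it spirantizes to the fricative [v]. /d/ is a stop between vowels /e/ and /a/, so it spirantizes to the fricative [z]. /d/ is a stop between vowels /o/ and /i/, so it spirantizes to the fricative [z]. /jiubedaodii/ → jiuvezaozii.

jiuvezaozii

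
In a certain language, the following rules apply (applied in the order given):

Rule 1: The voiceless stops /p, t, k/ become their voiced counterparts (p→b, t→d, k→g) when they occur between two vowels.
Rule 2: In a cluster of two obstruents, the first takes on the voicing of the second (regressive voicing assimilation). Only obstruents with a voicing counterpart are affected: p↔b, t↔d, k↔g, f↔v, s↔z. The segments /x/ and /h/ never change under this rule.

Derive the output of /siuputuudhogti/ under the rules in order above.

Rule 1 (intervocalic voicing): /p/ is a voiceless stop between vowels /u/ and /u/, so it voices to [b]. /t/ is a voiceless stop between vowels /u/ and /u/, so it voices to [d]. /siuputuudhogti/ → siubuduudhogti.
Rule 2 (regressive voicing assimilation): /d/ precedes the voiceless obstruent /h/, so it devoices to [t] by assimilation. /g/ precedes the voiceless obstruent /t/, so it devoices to [k] by assimilation. /siubuduudhogti/ → siubuduuthokti.

siubuduuthokti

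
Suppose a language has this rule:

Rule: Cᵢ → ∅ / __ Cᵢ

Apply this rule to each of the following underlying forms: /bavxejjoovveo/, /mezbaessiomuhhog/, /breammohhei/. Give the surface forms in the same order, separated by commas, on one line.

/bavxejjoovveo/: /jj/ is a geminate; the first /j/ deletes. /vv/ is a geminate; the first /v/ deletes. → [bavxejooveo].
/mezbaessiomuhhog/: /ss/ is a geminate; the first /s/ deletes. /hh/ is a geminate; the first /h/ deletes. → [mezbaesiomuhog].
/breammohhei/: /mm/ is a geminate; the first /m/ deletes. /hh/ is a geminate; the first /h/ deletes. → [breamohei].

bavxejooveo, mezbaesiomuhog, breamohei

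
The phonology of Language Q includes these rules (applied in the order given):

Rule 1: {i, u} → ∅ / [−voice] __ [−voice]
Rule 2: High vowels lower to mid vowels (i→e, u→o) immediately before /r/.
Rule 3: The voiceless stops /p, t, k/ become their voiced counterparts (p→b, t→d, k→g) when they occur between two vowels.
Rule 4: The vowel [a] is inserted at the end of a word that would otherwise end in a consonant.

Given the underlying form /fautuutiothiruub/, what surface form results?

fauduudiotheruuba

Rule 1 (high vowel syncope): no segment meets the environment; /fautuutiothiruub/ is unchanged.
Rule 2 (pre-rhotic lowering): /i/ is a high vowel immediately before /r/, so it lowers to [e]. /fautuutiothiruub/ → fautuutiotheruub.
Rule 3 (intervocalic voicing): /t/ is a voiceless stop between vowels /u/ and /u/, so it voices to [d]. /t/ is a voiceless stop between vowels /u/ and /i/, so it voices to [d]. /fautuutiotheruub/ → fauduudiotheruub.
Rule 4 (final a-epenthesis): the form ends in the consonant /b/, so [a] is inserted word-finally. /fauduudiotheruub/ → fauduudiotheruuba.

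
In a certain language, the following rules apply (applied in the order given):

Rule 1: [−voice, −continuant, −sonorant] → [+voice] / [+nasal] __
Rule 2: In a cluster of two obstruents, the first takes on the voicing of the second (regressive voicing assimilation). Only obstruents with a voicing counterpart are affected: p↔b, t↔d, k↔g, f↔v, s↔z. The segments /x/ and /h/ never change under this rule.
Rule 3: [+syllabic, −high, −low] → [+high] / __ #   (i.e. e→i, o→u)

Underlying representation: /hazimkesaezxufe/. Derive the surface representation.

Rule 1 (post-nasal voicing): /k/ is a voiceless stop immediately after the nasal /m/, so it voices to [g]. /hazimkesaezxufe/ → hazimgesaezxufe.
Rule 2 (regressive voicing assimilation): /z/ precedes the voiceless obstruent /x/, so it devoices to [s] by assimilation. /hazimgesaezxufe/ → hazimgesaesxufe.
Rule 3 (final vowel raising): /e/ is a mid vowel in word-final position, so it raises to [i]. /hazimgesaesxufe/ → hazimgesaesxufi.

hazimgesaesxufi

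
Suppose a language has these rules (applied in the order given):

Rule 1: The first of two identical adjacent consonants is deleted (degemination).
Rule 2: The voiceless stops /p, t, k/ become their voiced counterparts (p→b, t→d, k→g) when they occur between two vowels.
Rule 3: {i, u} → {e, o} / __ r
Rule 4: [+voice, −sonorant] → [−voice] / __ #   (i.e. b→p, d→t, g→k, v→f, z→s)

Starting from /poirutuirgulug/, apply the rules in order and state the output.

Rule 1 (degemination): no segment meets the environment; /poirutuirgulug/ is unchanged.
Rule 2 (intervocalic voicing): /t/ is a voiceless stop between vowels /u/ and /u/, so it voices to [d]. /poirutuirgulug/ → poiruduirgulug.
Rule 3 (pre-rhotic lowering): /i/ is a high vowel immediately before /r/, so it lowers to [e]. /i/ is a high vowel immediately before /r/, so it lowers to [e]. /poiruduirgulug/ → poeruduergulug.
Rule 4 (final devoicing): /g/ is a voiced obstruent in word-final position, so it devoices to [k]. /poeruduergulug/ → poeruduerguluk.

poeruduerguluk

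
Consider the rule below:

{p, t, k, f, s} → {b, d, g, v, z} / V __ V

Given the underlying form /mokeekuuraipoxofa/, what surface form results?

/k/ is a voiceless obstruent between vowels /o/ and /e/, so it voices to [g].
/k/ is a voiceless obstruent between vowels /e/ and /u/, so it voices to [g].
/p/ is a voiceless obstruent between vowels /i/ and /o/, so it voices to [b].
/f/ is a voiceless obstruent between vowels /o/ and /a/, so it voices to [v].
Surface form: [mogeeguuraiboxova].

mogeeguuraiboxova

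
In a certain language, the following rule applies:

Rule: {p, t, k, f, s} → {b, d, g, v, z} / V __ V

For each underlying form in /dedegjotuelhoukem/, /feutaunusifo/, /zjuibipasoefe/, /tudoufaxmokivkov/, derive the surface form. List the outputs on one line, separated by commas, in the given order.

dedegjoduelhougem, feudaunuzivo, zjuibibazoeve, tudouvaxmogivkov

/dedegjotuelhoukem/: /t/ is a voiceless obstruent between vowels /o/ and /u/, so it voices to [d]. /k/ is a voiceless obstruent between vowels /u/ and /e/, so it voices to [g]. → [dedegjoduelhougem].
/feutaunusifo/: /t/ is a voiceless obstruent between vowels /u/ and /a/, so it voices to [d]. /s/ is a voiceless obstruent between vowels /u/ and /i/, so it voices to [z]. /f/ is a voiceless obstruent between vowels /i/ and /o/, so it voices to [v]. → [feudaunuzivo].
/zjuibipasoefe/: /p/ is a voiceless obstruent between vowels /i/ and /a/, so it voices to [b]. /s/ is a voiceless obstruent between vowels /a/ and /o/, so it voices to [z]. /f/ is a voiceless obstruent between vowels /e/ and /e/, so it voices to [v]. → [zjuibibazoeve].
/tudoufaxmokivkov/: /f/ is a voiceless obstruent between vowels /u/ and /a/, so it voices to [v]. /k/ is a voiceless obstruent between vowels /o/ and /i/, so it voices to [g]. → [tudouvaxmogivkov].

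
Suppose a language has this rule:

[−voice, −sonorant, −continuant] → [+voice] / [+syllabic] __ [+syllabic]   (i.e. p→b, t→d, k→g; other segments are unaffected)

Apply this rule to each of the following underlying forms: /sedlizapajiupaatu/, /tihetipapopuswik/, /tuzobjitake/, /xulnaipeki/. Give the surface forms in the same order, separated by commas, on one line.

/sedlizapajiupaatu/: /p/ is a voiceless stop between vowels /a/ and /a/, so it voices to [b]. /p/ is a voiceless stop between vowels /u/ and /a/, so it voices to [b]. /t/ is a voiceless stop between vowels /a/ and /u/, so it voices to [d]. → [sedlizabajiubaadu].
/tihetipapopuswik/: /t/ is a voiceless stop between vowels /e/ and /i/, so it voices to [d]. /p/ is a voiceless stop between vowels /i/ and /a/, so it voices to [b]. /p/ is a voiceless stop between vowels /a/ and /o/, so it voices to [b]. /p/ is a voiceless stop between vowels /o/ and /u/, so it voices to [b]. → [tihedibabobuswik].
/tuzobjitake/: /t/ is a voiceless stop between vowels /i/ and /a/, so it voices to [d]. /k/ is a voiceless stop between vowels /a/ and /e/, so it voices to [g]. → [tuzobjidage].
/xulnaipeki/: /p/ is a voiceless stop between vowels /i/ and /e/, so it voices to [b]. /k/ is a voiceless stop between vowels /e/ and /i/, so it voices to [g]. → [xulnaibegi].

sedlizabajiubaadu, tihedibabobuswik, tuzobjidage, xulnaibegi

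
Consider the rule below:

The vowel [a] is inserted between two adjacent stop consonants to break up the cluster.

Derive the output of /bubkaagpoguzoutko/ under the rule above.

/b/ and /k/ form a stop–stop cluster, so [a] is inserted between them.
/g/ and /p/ form a stop–stop cluster, so [a] is inserted between them.
/t/ and /k/ form a stop–stop cluster, so [a] is inserted between them.
Surface form: [bubakaagapoguzoutako].

bubakaagapoguzoutako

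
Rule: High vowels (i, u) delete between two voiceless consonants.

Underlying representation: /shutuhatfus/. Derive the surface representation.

shthatfs

/u/ is a high vowel flanked by voiceless consonants /h/ and /t/, so it deletes.
/u/ is a high vowel flanked by voiceless consonants /t/ and /h/, so it deletes.
/u/ is a high vowel flanked by voiceless consonants /f/ and /s/, so it deletes.
Surface form: [shthatfs].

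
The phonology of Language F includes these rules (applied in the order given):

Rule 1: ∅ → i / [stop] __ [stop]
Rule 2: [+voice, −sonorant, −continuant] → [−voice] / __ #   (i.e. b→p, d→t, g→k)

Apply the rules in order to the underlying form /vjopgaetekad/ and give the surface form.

Rule 1 (stop-cluster i-epenthesis): /p/ and /g/ form a stop–stop cluster, so [i] is inserted between them. /vjopgaetekad/ → vjopigaetekad.
Rule 2 (final devoicing): /d/ is a voiced stop in word-final position, so it devoices to [t]. /vjopigaetekad/ → vjopigaetekat.

vjopigaetekat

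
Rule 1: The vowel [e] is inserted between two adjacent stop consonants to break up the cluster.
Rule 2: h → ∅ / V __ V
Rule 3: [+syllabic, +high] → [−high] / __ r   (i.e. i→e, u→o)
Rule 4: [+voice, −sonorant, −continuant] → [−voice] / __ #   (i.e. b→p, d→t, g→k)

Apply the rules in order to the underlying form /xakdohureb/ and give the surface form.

Rule 1 (stop-cluster e-epenthesis): /k/ and /d/ form a stop–stop cluster, so [e] is inserted between them. /xakdohureb/ → xakedohureb.
Rule 2 (intervocalic h-deletion): /h/ occurs between vowels /o/ and /u/, so it deletes. /xakedohureb/ → xakedoureb.
Rule 3 (pre-rhotic lowering): /u/ is a high vowel immediately before /r/, so it lowers to [o]. /xakedoureb/ → xakedooreb.
Rule 4 (final devoicing): /b/ is a voiced stop in word-final position, so it devoices to [p]. /xakedooreb/ → xakedoorep.

xakedoorep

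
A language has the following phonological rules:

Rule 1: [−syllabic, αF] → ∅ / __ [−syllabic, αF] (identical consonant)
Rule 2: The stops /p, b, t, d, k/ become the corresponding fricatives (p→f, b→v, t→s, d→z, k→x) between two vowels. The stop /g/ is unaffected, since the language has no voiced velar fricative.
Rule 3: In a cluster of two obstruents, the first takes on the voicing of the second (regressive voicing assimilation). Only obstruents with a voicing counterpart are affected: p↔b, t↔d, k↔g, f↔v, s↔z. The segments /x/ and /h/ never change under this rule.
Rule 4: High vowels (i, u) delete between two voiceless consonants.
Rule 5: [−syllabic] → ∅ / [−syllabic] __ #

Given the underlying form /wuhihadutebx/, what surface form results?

wuhhazusep

Rule 1 (degemination): no segment meets the environment; /wuhihadutebx/ is unchanged.
Rule 2 (intervocalic spirantization): /d/ is a stop between vowels /a/ and /u/, so it spirantizes to the fricative [z]. /t/ is a stop between vowels /u/ and /e/, so it spirantizes to the fricative [s]. /wuhihadutebx/ → wuhihazusebx.
Rule 3 (regressive voicing assimilation): /b/ precedes the voiceless obstruent /x/, so it devoices to [p] by assimilation. /wuhihazusebx/ → wuhihazusepx.
Rule 4 (high vowel syncope): /i/ is a high vowel flanked by voiceless consonants /h/ and /h/, so it deletes. /wuhihazusepx/ → wuhhazusepx.
Rule 5 (final cluster simplification): /x/ is the second consonant of a word-final cluster /px/, so it deletes. /wuhhazusepx/ → wuhhazusep.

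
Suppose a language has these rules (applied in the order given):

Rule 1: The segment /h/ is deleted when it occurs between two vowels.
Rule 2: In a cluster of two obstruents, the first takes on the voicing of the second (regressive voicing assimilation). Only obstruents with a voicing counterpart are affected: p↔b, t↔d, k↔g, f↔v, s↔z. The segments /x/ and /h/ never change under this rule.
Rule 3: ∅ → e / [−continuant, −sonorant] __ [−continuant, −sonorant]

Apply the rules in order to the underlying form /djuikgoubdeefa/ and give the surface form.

djuigegoubedeefa

Rule 1 (intervocalic h-deletion): no segment meets the environment; /djuikgoubdeefa/ is unchanged.
Rule 2 (regressive voicing assimilation): /k/ precedes the voiced obstruent /g/, so it voices to [g] by assimilation. /djuikgoubdeefa/ → djuiggoubdeefa.
Rule 3 (stop-cluster e-epenthesis): /g/ and /g/ form a stop–stop cluster, so [e] is inserted between them. /b/ and /d/ form a stop–stop cluster, so [e] is inserted between them. /djuiggoubdeefa/ → djuigegoubedeefa.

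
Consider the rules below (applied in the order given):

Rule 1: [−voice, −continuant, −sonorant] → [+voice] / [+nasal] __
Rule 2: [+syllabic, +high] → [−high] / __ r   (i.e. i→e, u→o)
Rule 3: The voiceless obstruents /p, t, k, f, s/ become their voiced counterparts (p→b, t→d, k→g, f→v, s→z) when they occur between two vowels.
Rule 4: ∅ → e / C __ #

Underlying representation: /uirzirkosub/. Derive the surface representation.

Rule 1 (post-nasal voicing): no segment meets the environment; /uirzirkosub/ is unchanged.
Rule 2 (pre-rhotic lowering): /i/ is a high vowel immediately before /r/, so it lowers to [e]. /i/ is a high vowel immediately before /r/, so it lowers to [e]. /uirzirkosub/ → uerzerkosub.
Rule 3 (intervocalic voicing): /s/ is a voiceless obstruent between vowels /o/ and /u/, so it voices to [z]. /uerzerkosub/ → uerzerkozub.
Rule 4 (final e-epenthesis): the form ends in the consonant /b/, so [e] is inserted word-finally. /uerzerkozub/ → uerzerkozube.

uerzerkozube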